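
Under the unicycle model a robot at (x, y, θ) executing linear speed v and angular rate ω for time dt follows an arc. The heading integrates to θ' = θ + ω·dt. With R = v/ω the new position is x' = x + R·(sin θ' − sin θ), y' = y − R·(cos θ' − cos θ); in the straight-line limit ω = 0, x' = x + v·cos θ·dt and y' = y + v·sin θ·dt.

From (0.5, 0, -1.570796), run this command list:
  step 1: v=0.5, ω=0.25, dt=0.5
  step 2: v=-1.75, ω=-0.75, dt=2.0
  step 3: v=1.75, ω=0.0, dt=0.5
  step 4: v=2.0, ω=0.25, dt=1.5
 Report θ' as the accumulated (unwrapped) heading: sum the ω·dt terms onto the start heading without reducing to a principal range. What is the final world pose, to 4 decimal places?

step 1: θ'=-1.4458 (R=2.0000) → pose (0.5156, -0.2493, -1.4458)
step 2: θ'=-2.9458 (R=2.3333) → pose (2.3768, 2.3303, -2.9458)
step 3: θ'=-2.9458 (straight) → pose (1.5185, 2.1601, -2.9458)
step 4: θ'=-2.5708 (R=8.0000) → pose (-1.2475, 1.0447, -2.5708)

(-1.2475, 1.0447, -2.5708)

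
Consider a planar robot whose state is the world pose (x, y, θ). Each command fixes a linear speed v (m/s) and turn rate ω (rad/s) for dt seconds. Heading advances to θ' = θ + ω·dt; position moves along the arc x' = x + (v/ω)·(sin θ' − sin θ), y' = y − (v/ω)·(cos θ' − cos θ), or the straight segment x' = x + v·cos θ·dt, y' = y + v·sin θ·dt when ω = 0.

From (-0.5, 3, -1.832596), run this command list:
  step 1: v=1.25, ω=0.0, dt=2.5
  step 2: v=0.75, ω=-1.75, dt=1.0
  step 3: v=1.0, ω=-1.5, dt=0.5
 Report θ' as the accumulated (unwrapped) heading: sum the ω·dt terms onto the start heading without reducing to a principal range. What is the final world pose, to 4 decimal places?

(-2.2403, 0.0606, -4.3326)

step 1: θ'=-1.8326 (straight) → pose (-1.3088, -0.0185, -1.8326)
step 2: θ'=-3.5826 (R=-0.4286) → pose (-1.9057, -0.2952, -3.5826)
step 3: θ'=-4.3326 (R=-0.6667) → pose (-2.2403, 0.0606, -4.3326)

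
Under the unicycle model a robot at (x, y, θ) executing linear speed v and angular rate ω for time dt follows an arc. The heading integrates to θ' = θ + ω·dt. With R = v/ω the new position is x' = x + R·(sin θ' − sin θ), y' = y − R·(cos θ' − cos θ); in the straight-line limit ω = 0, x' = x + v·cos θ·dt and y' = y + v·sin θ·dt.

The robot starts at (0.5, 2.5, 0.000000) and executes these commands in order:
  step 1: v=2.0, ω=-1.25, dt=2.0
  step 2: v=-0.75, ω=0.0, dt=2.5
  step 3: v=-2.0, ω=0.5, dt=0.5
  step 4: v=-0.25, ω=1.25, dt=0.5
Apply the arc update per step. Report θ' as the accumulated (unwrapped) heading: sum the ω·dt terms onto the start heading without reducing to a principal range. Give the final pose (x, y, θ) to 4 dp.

step 1: θ'=-2.5000 (R=-1.6000) → pose (1.4576, -0.3818, -2.5000)
step 2: θ'=-2.5000 (straight) → pose (2.9597, 0.7403, -2.5000)
step 3: θ'=-2.2500 (R=-4.0000) → pose (3.6781, 1.4322, -2.2500)
step 4: θ'=-1.6250 (R=-0.2000) → pose (3.7222, 1.5470, -1.6250)

(3.7222, 1.5470, -1.6250)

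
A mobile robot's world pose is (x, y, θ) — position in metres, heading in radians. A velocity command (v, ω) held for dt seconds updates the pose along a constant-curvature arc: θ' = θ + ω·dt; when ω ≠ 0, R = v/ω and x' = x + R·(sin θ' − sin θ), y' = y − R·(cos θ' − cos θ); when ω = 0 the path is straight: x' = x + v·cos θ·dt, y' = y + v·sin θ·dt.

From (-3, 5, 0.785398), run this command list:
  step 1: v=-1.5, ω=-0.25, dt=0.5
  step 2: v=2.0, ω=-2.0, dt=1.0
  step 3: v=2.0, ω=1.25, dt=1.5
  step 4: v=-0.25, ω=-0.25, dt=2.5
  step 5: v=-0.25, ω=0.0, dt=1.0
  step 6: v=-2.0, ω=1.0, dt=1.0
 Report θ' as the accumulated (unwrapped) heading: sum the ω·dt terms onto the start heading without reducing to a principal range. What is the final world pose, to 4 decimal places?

step 1: θ'=0.6604 (R=6.0000) → pose (-3.5621, 4.5042, 0.6604)
step 2: θ'=-1.3396 (R=-1.0000) → pose (-1.9752, 3.9435, -1.3396)
step 3: θ'=0.5354 (R=1.6000) → pose (0.3985, 2.9341, 0.5354)
step 4: θ'=-0.0896 (R=1.0000) → pose (-0.2012, 2.7981, -0.0896)
step 5: θ'=-0.0896 (straight) → pose (-0.4502, 2.8205, -0.0896)
step 6: θ'=0.9104 (R=-2.0000) → pose (-2.2086, 2.0554, 0.9104)

(-2.2086, 2.0554, 0.9104)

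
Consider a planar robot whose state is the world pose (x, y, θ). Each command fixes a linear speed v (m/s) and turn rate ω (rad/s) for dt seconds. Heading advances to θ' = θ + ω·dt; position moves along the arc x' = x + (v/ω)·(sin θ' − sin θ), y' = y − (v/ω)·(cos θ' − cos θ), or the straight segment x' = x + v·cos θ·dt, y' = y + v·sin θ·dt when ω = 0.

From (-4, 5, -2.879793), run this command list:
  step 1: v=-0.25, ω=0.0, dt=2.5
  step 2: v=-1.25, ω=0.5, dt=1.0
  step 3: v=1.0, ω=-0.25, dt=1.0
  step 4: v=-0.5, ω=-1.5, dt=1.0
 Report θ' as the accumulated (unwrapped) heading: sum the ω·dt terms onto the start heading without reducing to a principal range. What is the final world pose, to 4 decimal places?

step 1: θ'=-2.8798 (straight) → pose (-3.3963, 5.1618, -2.8798)
step 2: θ'=-2.3798 (R=-2.5000) → pose (-2.3178, 5.7676, -2.3798)
step 3: θ'=-2.6298 (R=-4.0000) → pose (-3.1197, 5.1745, -2.6298)
step 4: θ'=-4.1298 (R=0.3333) → pose (-2.6781, 5.0673, -4.1298)

(-2.6781, 5.0673, -4.1298)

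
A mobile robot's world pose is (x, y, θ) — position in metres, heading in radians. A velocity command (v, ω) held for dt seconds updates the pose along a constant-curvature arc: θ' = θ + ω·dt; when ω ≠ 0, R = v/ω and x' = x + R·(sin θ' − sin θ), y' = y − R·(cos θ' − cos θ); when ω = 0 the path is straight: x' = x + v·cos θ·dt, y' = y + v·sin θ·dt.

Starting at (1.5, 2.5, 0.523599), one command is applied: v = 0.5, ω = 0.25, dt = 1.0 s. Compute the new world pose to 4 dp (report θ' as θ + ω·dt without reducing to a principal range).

θ' = 0.5236 + 0.25·1.0 = 0.7736
R = v/ω = 0.5/0.25 = 2.0000
x' = 1.5 + 2.0000·(sin 0.7736 − sin 0.5236) = 1.8974
y' = 2.5 − 2.0000·(cos 0.7736 − cos 0.5236) = 2.8012

(1.8974, 2.8012, 0.7736)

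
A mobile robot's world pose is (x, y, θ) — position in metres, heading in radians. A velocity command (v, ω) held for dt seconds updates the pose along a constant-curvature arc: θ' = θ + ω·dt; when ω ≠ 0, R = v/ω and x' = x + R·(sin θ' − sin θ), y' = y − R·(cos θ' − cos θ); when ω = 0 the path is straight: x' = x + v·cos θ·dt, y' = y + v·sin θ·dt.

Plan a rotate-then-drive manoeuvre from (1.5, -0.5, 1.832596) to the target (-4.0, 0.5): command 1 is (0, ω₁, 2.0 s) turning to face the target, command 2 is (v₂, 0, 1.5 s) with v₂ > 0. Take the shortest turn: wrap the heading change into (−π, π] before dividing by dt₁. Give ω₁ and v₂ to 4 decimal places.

ω₁ = 0.5646, v₂ = 3.7268

heading to target = atan2(0.5−-0.5, -4−1.5) = 2.9617
Δθ = wrap(2.9617 − 1.8326) = 1.1291; ω₁ = Δθ/dt₁ = 0.5646
distance = √((-4−1.5)² + (0.5−-0.5)²) = 5.5902; v₂ = distance/dt₂ = 3.7268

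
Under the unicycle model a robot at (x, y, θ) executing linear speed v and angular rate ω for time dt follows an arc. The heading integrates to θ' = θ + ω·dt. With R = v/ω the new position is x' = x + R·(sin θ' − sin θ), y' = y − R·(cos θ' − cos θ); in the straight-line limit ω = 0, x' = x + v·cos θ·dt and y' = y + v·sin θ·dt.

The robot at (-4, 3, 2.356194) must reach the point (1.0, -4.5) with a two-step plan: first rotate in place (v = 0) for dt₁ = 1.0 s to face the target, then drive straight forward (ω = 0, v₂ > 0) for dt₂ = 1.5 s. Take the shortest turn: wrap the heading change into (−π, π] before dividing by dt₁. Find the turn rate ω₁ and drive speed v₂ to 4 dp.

heading to target = atan2(-4.5−3, 1−-4) = -0.9828
Δθ = wrap(-0.9828 − 2.3562) = 2.9442; ω₁ = Δθ/dt₁ = 2.9442
distance = √((1−-4)² + (-4.5−3)²) = 9.0139; v₂ = distance/dt₂ = 6.0093

ω₁ = 2.9442, v₂ = 6.0093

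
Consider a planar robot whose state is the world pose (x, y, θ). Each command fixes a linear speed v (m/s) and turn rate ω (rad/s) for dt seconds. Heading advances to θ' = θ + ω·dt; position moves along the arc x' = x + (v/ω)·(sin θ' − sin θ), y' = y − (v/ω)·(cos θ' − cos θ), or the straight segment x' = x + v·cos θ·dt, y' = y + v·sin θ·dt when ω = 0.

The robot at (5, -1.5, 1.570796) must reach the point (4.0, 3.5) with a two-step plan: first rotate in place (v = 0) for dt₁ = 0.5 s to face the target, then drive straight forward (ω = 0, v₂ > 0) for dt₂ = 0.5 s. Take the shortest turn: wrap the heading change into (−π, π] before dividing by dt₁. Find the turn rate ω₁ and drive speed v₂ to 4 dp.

heading to target = atan2(3.5−-1.5, 4−5) = 1.7682
Δθ = wrap(1.7682 − 1.5708) = 0.1974; ω₁ = Δθ/dt₁ = 0.3948
distance = √((4−5)² + (3.5−-1.5)²) = 5.0990; v₂ = distance/dt₂ = 10.1980

ω₁ = 0.3948, v₂ = 10.1980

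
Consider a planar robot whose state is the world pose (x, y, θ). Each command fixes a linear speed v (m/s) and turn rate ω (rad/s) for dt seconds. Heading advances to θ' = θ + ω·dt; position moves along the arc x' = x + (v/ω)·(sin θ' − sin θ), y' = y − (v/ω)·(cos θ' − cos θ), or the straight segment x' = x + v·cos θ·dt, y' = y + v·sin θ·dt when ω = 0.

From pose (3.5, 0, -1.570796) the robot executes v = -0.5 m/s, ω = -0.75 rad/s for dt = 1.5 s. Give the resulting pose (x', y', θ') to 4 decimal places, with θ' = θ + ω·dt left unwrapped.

θ' = -1.5708 + -0.75·1.5 = -2.6958
R = v/ω = -0.5/-0.75 = 0.6667
x' = 3.5 + 0.6667·(sin -2.6958 − sin -1.5708) = 3.8792
y' = 0 − 0.6667·(cos -2.6958 − cos -1.5708) = 0.6015

(3.8792, 0.6015, -2.6958)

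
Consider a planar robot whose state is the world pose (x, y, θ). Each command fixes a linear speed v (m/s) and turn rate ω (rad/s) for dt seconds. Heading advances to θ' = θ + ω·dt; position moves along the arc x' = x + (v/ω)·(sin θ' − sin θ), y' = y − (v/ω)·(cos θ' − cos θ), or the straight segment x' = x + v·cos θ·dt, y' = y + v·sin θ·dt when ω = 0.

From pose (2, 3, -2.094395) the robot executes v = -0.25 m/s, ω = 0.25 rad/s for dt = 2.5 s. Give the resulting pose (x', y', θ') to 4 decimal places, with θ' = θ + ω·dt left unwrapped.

(2.1288, 3.6012, -1.4694)

θ' = -2.0944 + 0.25·2.5 = -1.4694
R = v/ω = -0.25/0.25 = -1.0000
x' = 2 + -1.0000·(sin -1.4694 − sin -2.0944) = 2.1288
y' = 3 − -1.0000·(cos -1.4694 − cos -2.0944) = 3.6012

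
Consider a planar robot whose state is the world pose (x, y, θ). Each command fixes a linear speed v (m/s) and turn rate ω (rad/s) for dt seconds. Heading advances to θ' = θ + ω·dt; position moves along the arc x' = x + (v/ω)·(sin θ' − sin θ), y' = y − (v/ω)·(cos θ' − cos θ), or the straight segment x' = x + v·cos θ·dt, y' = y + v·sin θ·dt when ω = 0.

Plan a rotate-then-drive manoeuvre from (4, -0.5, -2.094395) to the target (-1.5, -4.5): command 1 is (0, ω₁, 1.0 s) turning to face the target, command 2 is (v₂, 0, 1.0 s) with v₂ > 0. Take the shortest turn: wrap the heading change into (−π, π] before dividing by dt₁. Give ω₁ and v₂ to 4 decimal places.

heading to target = atan2(-4.5−-0.5, -1.5−4) = -2.5128
Δθ = wrap(-2.5128 − -2.0944) = -0.4184; ω₁ = Δθ/dt₁ = -0.4184
distance = √((-1.5−4)² + (-4.5−-0.5)²) = 6.8007; v₂ = distance/dt₂ = 6.8007

ω₁ = -0.4184, v₂ = 6.8007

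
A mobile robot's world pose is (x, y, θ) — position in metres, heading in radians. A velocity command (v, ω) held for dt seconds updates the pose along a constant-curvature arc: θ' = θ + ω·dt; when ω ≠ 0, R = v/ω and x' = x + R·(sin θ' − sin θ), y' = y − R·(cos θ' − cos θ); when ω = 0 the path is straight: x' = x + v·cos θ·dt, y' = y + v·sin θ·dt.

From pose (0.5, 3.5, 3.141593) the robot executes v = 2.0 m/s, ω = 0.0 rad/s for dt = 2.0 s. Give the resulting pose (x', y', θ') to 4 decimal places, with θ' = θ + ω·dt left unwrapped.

(-3.5000, 3.5000, 3.1416)

θ' = 3.1416 + 0.0·2.0 = 3.1416
ω = 0 → straight: x' = 0.5 + 2.0·cos(3.1416)·2.0 = -3.5000
y' = 3.5 + 2.0·sin(3.1416)·2.0 = 3.5000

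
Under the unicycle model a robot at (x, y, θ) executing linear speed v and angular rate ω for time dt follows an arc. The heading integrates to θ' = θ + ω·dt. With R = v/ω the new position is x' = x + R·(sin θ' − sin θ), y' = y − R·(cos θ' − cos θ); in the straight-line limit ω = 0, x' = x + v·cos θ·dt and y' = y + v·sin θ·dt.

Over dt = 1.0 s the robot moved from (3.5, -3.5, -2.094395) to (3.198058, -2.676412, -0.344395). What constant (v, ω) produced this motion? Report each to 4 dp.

v = -1.0000, ω = 1.7500

Δθ = -0.344395 − -2.094395 = 1.750000
ω = Δθ/dt = 1.750000/1.0 = 1.7500
R = −Δy/(cos θ' − cos θ) = -0.5714
v = R·ω = -0.5714·1.7500 = -1.0000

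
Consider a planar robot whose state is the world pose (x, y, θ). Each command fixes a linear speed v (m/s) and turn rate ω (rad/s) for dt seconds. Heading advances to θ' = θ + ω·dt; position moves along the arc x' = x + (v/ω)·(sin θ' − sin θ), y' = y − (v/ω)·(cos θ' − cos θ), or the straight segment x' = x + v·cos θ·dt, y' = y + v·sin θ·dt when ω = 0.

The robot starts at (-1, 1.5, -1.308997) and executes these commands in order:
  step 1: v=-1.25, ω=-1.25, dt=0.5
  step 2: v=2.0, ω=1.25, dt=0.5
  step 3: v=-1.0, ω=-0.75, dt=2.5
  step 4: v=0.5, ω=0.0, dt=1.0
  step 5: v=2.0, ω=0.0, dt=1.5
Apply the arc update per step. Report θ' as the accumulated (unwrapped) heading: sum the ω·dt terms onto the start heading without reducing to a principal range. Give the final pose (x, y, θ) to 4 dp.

(-3.1711, 2.9571, -3.1840)

step 1: θ'=-1.9340 (R=1.0000) → pose (-0.9688, 2.1141, -1.9340)
step 2: θ'=-1.3090 (R=1.6000) → pose (-1.0187, 1.1315, -1.3090)
step 3: θ'=-3.1840 (R=1.3333) → pose (0.3257, 2.8088, -3.1840)
step 4: θ'=-3.1840 (straight) → pose (-0.1738, 2.8300, -3.1840)
step 5: θ'=-3.1840 (straight) → pose (-3.1711, 2.9571, -3.1840)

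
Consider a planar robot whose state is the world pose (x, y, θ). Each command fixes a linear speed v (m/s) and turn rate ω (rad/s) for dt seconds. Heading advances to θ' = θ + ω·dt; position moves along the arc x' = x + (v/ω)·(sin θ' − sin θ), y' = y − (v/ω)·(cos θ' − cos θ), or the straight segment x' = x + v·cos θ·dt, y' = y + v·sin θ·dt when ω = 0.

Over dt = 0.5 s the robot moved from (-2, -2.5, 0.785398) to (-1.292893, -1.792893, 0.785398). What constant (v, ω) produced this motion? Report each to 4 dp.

v = 2.0000, ω = 0.0000

Δθ = 0.785398 − 0.785398 = 0.000000
ω = Δθ/dt = 0.000000/0.5 = 0.0000
ω = 0 → v = (Δx·cos θ + Δy·sin θ)/dt = 2.0000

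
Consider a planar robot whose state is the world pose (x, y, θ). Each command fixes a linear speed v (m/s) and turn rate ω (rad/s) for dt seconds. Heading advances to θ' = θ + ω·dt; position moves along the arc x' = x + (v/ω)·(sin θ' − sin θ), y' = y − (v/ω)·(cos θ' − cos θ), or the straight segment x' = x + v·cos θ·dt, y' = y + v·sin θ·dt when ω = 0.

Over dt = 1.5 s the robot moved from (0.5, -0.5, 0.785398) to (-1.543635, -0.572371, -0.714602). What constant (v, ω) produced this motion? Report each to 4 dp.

Δθ = -0.714602 − 0.785398 = -1.500000
ω = Δθ/dt = -1.500000/1.5 = -1.0000
R = Δx/(sin θ' − sin θ) = 1.5000
v = R·ω = 1.5000·-1.0000 = -1.5000

v = -1.5000, ω = -1.0000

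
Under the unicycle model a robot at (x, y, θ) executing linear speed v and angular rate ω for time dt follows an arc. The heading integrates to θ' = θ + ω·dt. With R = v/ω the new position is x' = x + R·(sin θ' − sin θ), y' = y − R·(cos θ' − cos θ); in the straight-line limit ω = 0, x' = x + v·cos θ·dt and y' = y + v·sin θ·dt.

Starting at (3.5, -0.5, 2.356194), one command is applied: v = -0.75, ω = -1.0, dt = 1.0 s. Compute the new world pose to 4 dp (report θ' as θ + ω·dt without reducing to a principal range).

θ' = 2.3562 + -1.0·1.0 = 1.3562
R = v/ω = -0.75/-1.0 = 0.7500
x' = 3.5 + 0.7500·(sin 1.3562 − sin 2.3562) = 3.7025
y' = -0.5 − 0.7500·(cos 1.3562 − cos 2.3562) = -1.1900

(3.7025, -1.1900, 1.3562)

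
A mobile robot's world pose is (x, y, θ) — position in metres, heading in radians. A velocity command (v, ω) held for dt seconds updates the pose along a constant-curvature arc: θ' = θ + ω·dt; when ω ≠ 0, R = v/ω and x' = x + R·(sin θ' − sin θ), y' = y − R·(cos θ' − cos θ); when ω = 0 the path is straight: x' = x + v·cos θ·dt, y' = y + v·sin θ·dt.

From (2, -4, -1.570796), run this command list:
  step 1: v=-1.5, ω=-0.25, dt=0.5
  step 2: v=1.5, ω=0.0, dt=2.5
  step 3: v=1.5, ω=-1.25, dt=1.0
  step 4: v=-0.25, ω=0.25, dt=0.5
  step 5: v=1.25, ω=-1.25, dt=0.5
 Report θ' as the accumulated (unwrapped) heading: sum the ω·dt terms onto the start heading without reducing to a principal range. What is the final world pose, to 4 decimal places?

step 1: θ'=-1.6958 (R=6.0000) → pose (2.0468, -3.2520, -1.6958)
step 2: θ'=-1.6958 (straight) → pose (1.5793, -6.9727, -1.6958)
step 3: θ'=-2.9458 (R=-1.2000) → pose (0.6221, -8.0002, -2.9458)
step 4: θ'=-2.8208 (R=-1.0000) → pose (0.7429, -7.9682, -2.8208)
step 5: θ'=-3.4458 (R=-1.0000) → pose (0.1280, -7.9733, -3.4458)

(0.1280, -7.9733, -3.4458)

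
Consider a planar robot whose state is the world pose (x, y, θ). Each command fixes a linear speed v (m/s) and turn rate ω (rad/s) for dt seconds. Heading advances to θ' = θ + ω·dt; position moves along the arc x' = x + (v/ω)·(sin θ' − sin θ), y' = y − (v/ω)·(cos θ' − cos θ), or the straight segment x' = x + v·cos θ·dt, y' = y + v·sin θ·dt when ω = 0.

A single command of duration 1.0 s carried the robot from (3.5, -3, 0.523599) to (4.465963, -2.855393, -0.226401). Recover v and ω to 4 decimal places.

v = 1.0000, ω = -0.7500

Δθ = -0.226401 − 0.523599 = -0.750000
ω = Δθ/dt = -0.750000/1.0 = -0.7500
R = Δx/(sin θ' − sin θ) = -1.3333
v = R·ω = -1.3333·-0.7500 = 1.0000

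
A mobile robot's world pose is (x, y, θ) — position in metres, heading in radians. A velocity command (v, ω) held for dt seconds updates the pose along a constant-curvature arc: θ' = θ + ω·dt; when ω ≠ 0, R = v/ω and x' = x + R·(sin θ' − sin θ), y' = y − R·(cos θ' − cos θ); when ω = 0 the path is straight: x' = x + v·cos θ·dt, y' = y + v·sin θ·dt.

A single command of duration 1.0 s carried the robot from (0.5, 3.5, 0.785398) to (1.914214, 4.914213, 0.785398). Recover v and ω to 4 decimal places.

Δθ = 0.785398 − 0.785398 = 0.000000
ω = Δθ/dt = 0.000000/1.0 = 0.0000
ω = 0 → v = (Δx·cos θ + Δy·sin θ)/dt = 2.0000

v = 2.0000, ω = 0.0000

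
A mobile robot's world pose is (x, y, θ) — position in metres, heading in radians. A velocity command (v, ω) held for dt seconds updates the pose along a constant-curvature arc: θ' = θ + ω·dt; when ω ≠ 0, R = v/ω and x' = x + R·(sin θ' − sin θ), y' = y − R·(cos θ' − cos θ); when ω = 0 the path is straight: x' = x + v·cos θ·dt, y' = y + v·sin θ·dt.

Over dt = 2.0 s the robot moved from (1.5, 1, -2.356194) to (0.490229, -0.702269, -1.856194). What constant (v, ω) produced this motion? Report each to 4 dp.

v = 1.0000, ω = 0.2500

Δθ = -1.856194 − -2.356194 = 0.500000
ω = Δθ/dt = 0.500000/2.0 = 0.2500
R = −Δy/(cos θ' − cos θ) = 4.0000
v = R·ω = 4.0000·0.2500 = 1.0000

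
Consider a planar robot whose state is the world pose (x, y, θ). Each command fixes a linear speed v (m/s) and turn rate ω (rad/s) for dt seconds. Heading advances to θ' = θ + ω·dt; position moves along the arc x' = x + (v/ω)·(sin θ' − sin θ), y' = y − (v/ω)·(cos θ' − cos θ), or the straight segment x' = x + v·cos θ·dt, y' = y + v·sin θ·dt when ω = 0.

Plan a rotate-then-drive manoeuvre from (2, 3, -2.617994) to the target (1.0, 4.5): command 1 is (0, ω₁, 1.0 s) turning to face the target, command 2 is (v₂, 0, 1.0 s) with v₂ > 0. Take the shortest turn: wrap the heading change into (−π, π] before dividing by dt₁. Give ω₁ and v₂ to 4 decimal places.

ω₁ = -1.5064, v₂ = 1.8028

heading to target = atan2(4.5−3, 1−2) = 2.1588
Δθ = wrap(2.1588 − -2.6180) = -1.5064; ω₁ = Δθ/dt₁ = -1.5064
distance = √((1−2)² + (4.5−3)²) = 1.8028; v₂ = distance/dt₂ = 1.8028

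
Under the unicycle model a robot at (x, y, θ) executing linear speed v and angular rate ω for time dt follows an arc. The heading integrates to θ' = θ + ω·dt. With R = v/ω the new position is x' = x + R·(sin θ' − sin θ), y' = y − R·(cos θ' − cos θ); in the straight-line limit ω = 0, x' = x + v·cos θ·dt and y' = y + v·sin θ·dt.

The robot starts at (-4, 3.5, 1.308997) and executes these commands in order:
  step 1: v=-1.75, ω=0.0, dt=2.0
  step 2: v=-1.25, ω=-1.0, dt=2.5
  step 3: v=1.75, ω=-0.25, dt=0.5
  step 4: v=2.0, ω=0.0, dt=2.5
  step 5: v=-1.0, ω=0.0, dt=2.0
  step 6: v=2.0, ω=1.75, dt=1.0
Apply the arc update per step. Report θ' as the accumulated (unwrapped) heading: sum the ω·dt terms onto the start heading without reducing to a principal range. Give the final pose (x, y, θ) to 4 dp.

(-4.6587, -4.5034, 0.4340)

step 1: θ'=1.3090 (straight) → pose (-4.9059, 0.1193, 1.3090)
step 2: θ'=-1.1910 (R=1.2500) → pose (-7.2742, -0.0206, -1.1910)
step 3: θ'=-1.3160 (R=-7.0000) → pose (-7.0014, -0.8514, -1.3160)
step 4: θ'=-1.3160 (straight) → pose (-5.7412, -5.6900, -1.3160)
step 5: θ'=-1.3160 (straight) → pose (-6.2452, -3.7546, -1.3160)
step 6: θ'=0.4340 (R=1.1429) → pose (-4.6587, -4.5034, 0.4340)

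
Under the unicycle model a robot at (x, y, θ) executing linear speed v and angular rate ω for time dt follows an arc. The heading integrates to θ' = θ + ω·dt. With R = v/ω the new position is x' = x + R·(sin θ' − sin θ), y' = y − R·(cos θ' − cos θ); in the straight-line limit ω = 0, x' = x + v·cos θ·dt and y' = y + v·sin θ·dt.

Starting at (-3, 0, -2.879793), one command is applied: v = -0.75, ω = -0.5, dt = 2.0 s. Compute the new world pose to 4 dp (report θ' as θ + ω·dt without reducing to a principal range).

θ' = -2.8798 + -0.5·2.0 = -3.8798
R = v/ω = -0.75/-0.5 = 1.5000
x' = -3 + 1.5000·(sin -3.8798 − sin -2.8798) = -1.6023
y' = 0 − 1.5000·(cos -3.8798 − cos -2.8798) = -0.3394

(-1.6023, -0.3394, -3.8798)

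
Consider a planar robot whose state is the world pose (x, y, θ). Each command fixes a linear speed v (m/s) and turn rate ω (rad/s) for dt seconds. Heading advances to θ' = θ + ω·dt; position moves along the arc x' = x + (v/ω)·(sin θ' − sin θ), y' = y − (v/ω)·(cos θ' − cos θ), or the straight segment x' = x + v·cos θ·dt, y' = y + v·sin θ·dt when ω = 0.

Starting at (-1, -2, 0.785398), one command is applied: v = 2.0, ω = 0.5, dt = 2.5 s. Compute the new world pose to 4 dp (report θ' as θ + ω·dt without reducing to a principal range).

θ' = 0.7854 + 0.5·2.5 = 2.0354
R = v/ω = 2.0/0.5 = 4.0000
x' = -1 + 4.0000·(sin 2.0354 − sin 0.7854) = -0.2524
y' = -2 − 4.0000·(cos 2.0354 − cos 0.7854) = 2.6207

(-0.2524, 2.6207, 2.0354)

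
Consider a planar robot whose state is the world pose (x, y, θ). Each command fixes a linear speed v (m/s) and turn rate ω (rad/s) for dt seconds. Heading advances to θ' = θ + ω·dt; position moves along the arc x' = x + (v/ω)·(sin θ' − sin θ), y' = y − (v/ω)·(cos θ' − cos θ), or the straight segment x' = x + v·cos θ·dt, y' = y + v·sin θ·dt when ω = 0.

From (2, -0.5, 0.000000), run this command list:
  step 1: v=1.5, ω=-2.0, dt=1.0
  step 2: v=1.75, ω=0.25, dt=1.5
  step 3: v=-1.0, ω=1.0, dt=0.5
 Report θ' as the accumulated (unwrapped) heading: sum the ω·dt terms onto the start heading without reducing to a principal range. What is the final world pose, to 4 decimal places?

(1.9611, -3.6105, -1.1250)

step 1: θ'=-2.0000 (R=-0.7500) → pose (2.6820, -1.5621, -2.0000)
step 2: θ'=-1.6250 (R=7.0000) → pose (2.0573, -4.0959, -1.6250)
step 3: θ'=-1.1250 (R=-1.0000) → pose (1.9611, -3.6105, -1.1250)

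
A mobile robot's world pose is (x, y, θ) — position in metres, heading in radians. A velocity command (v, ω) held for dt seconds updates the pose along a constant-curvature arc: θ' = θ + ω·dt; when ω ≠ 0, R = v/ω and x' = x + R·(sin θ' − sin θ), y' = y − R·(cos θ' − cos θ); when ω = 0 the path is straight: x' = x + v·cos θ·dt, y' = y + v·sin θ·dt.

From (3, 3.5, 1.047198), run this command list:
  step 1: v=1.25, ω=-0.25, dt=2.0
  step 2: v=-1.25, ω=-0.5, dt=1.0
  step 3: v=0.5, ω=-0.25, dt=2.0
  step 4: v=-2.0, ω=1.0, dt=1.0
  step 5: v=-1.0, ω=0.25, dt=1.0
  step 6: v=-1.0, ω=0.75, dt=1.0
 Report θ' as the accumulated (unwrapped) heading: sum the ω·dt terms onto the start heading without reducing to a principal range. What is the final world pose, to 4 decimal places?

(1.4401, 3.0966, 1.5472)

step 1: θ'=0.5472 (R=-5.0000) → pose (4.7286, 5.2699, 0.5472)
step 2: θ'=0.0472 (R=2.5000) → pose (3.5459, 4.9077, 0.0472)
step 3: θ'=-0.4528 (R=-2.0000) → pose (4.5152, 4.7084, -0.4528)
step 4: θ'=0.5472 (R=-2.0000) → pose (2.5996, 4.6179, 0.5472)
step 5: θ'=0.7972 (R=-4.0000) → pose (1.8192, 3.9968, 0.7972)
step 6: θ'=1.5472 (R=-1.3333) → pose (1.4401, 3.0966, 1.5472)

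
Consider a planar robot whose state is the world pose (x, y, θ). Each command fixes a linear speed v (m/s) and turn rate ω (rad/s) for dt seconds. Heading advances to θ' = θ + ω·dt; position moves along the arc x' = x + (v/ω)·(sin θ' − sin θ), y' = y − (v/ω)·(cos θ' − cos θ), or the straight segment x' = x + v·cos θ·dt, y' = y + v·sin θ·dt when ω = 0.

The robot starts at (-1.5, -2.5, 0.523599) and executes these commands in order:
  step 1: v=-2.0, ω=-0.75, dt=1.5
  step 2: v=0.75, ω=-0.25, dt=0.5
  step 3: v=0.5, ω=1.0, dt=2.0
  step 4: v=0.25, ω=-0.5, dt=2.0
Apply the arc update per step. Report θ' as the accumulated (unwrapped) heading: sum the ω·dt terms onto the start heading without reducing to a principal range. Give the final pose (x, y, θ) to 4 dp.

step 1: θ'=-0.6014 (R=2.6667) → pose (-4.3421, -2.3894, -0.6014)
step 2: θ'=-0.7264 (R=-3.0000) → pose (-4.0470, -2.6203, -0.7264)
step 3: θ'=1.2736 (R=0.5000) → pose (-3.2368, -2.3929, 1.2736)
step 4: θ'=0.2736 (R=-0.5000) → pose (-2.8938, -2.0580, 0.2736)

(-2.8938, -2.0580, 0.2736)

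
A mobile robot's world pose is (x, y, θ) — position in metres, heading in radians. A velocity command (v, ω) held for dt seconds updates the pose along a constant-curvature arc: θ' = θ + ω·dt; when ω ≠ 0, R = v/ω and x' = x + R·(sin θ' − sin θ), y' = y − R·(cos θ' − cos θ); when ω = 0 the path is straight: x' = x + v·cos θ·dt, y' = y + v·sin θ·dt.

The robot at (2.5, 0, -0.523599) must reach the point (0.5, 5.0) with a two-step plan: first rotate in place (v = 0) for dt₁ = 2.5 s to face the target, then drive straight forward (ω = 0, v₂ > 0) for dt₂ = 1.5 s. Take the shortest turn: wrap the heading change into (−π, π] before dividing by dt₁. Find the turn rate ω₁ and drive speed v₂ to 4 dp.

ω₁ = 0.9900, v₂ = 3.5901

heading to target = atan2(5−0, 0.5−2.5) = 1.9513
Δθ = wrap(1.9513 − -0.5236) = 2.4749; ω₁ = Δθ/dt₁ = 0.9900
distance = √((0.5−2.5)² + (5−0)²) = 5.3852; v₂ = distance/dt₂ = 3.5901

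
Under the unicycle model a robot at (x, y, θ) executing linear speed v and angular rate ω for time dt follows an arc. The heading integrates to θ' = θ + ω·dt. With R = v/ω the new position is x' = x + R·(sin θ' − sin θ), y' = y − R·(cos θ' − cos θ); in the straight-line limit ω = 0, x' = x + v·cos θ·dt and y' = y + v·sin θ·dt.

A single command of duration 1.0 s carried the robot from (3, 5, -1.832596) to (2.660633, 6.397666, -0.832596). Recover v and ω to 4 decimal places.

v = -1.5000, ω = 1.0000

Δθ = -0.832596 − -1.832596 = 1.000000
ω = Δθ/dt = 1.000000/1.0 = 1.0000
R = −Δy/(cos θ' − cos θ) = -1.5000
v = R·ω = -1.5000·1.0000 = -1.5000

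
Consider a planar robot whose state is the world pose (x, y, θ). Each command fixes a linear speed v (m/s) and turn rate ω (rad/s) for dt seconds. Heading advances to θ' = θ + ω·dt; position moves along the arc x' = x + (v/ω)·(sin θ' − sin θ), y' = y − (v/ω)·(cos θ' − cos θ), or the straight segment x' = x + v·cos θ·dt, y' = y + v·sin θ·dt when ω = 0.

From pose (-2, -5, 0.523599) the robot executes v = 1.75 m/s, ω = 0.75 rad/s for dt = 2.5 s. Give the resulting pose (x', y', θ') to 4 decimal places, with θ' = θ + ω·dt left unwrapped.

(-1.5882, -1.2609, 2.3986)

θ' = 0.5236 + 0.75·2.5 = 2.3986
R = v/ω = 1.75/0.75 = 2.3333
x' = -2 + 2.3333·(sin 2.3986 − sin 0.5236) = -1.5882
y' = -5 − 2.3333·(cos 2.3986 − cos 0.5236) = -1.2609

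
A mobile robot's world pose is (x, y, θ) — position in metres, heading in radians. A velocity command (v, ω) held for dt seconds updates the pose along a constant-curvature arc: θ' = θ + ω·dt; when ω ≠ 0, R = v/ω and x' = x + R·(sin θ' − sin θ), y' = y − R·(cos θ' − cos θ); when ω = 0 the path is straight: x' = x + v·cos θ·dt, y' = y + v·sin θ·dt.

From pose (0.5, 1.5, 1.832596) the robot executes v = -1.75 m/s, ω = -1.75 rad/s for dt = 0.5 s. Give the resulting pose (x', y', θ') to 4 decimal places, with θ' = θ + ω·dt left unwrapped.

(0.3519, 0.6657, 0.9576)

θ' = 1.8326 + -1.75·0.5 = 0.9576
R = v/ω = -1.75/-1.75 = 1.0000
x' = 0.5 + 1.0000·(sin 0.9576 − sin 1.8326) = 0.3519
y' = 1.5 − 1.0000·(cos 0.9576 − cos 1.8326) = 0.6657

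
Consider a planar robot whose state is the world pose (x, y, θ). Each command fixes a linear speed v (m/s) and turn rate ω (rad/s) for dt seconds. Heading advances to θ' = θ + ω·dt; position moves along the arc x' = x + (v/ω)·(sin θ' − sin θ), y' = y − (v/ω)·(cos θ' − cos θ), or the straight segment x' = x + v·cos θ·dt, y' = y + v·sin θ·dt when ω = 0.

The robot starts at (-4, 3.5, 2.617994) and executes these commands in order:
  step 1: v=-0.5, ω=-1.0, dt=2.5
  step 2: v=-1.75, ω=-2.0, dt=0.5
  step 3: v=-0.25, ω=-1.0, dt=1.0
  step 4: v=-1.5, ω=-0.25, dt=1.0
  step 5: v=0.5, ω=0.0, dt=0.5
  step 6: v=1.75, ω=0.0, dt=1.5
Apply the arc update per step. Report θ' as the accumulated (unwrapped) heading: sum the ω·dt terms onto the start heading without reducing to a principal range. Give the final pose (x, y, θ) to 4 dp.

step 1: θ'=0.1180 (R=0.5000) → pose (-4.1911, 2.5705, 0.1180)
step 2: θ'=-0.8820 (R=0.8750) → pose (-4.9697, 2.8832, -0.8820)
step 3: θ'=-1.8820 (R=0.2500) → pose (-5.0146, 3.1187, -1.8820)
step 4: θ'=-2.1320 (R=6.0000) → pose (-4.3825, 4.4747, -2.1320)
step 5: θ'=-2.1320 (straight) → pose (-4.5156, 4.2630, -2.1320)
step 6: θ'=-2.1320 (straight) → pose (-5.9126, 2.0407, -2.1320)

(-5.9126, 2.0407, -2.1320)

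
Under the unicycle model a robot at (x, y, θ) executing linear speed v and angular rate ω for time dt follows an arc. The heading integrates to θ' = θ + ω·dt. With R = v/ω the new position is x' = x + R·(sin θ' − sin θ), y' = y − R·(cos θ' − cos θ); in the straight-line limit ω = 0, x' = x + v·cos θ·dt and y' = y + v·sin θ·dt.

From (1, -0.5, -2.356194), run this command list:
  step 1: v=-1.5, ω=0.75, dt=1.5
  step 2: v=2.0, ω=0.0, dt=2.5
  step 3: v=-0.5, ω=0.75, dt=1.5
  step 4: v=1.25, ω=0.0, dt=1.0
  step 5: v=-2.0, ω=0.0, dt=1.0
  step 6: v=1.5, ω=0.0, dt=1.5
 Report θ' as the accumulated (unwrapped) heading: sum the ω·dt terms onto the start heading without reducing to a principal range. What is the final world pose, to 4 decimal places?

step 1: θ'=-1.2312 (R=-2.0000) → pose (1.4716, 1.5804, -1.2312)
step 2: θ'=-1.2312 (straight) → pose (3.1371, -3.1340, -1.2312)
step 3: θ'=-0.1062 (R=-0.6667) → pose (2.5792, -2.6932, -0.1062)
step 4: θ'=-0.1062 (straight) → pose (3.8222, -2.8257, -0.1062)
step 5: θ'=-0.1062 (straight) → pose (1.8334, -2.6137, -0.1062)
step 6: θ'=-0.1062 (straight) → pose (4.0707, -2.8522, -0.1062)

(4.0707, -2.8522, -0.1062)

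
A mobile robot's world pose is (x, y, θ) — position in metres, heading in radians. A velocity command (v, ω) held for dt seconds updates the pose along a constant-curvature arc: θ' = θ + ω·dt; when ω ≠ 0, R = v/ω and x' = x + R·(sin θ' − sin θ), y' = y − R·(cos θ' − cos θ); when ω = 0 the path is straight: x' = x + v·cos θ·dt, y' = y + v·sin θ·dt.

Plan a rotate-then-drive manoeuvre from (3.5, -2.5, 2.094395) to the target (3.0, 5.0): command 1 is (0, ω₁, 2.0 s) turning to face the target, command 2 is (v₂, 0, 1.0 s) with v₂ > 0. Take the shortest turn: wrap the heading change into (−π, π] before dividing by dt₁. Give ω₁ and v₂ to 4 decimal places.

heading to target = atan2(5−-2.5, 3−3.5) = 1.6374
Δθ = wrap(1.6374 − 2.0944) = -0.4570; ω₁ = Δθ/dt₁ = -0.2285
distance = √((3−3.5)² + (5−-2.5)²) = 7.5166; v₂ = distance/dt₂ = 7.5166

ω₁ = -0.2285, v₂ = 7.5166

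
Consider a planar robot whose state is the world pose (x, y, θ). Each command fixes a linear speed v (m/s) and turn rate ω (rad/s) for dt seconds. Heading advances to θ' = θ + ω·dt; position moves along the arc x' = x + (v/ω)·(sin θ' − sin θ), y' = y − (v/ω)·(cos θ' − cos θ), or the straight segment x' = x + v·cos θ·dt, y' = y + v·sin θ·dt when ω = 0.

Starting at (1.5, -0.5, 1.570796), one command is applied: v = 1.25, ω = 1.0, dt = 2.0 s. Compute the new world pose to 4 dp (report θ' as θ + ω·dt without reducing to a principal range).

(-0.2702, 0.6366, 3.5708)

θ' = 1.5708 + 1.0·2.0 = 3.5708
R = v/ω = 1.25/1.0 = 1.2500
x' = 1.5 + 1.2500·(sin 3.5708 − sin 1.5708) = -0.2702
y' = -0.5 − 1.2500·(cos 3.5708 − cos 1.5708) = 0.6366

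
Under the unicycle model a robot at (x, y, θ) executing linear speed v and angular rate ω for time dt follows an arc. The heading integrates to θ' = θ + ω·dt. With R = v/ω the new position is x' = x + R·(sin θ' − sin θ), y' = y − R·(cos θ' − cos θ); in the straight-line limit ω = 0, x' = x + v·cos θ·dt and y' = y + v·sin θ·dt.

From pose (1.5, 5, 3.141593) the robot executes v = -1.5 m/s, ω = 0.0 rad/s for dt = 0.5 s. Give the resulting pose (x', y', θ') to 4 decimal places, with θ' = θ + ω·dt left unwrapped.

(2.2500, 5.0000, 3.1416)

θ' = 3.1416 + 0.0·0.5 = 3.1416
ω = 0 → straight: x' = 1.5 + -1.5·cos(3.1416)·0.5 = 2.2500
y' = 5 + -1.5·sin(3.1416)·0.5 = 5.0000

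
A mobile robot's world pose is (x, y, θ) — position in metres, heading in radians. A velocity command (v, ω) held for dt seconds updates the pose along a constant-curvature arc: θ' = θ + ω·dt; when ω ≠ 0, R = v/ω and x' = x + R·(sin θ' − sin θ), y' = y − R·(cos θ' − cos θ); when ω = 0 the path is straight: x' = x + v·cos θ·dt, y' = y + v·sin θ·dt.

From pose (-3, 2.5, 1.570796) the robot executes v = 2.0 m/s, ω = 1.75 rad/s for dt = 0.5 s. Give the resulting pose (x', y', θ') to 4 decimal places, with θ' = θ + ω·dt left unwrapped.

θ' = 1.5708 + 1.75·0.5 = 2.4458
R = v/ω = 2.0/1.75 = 1.1429
x' = -3 + 1.1429·(sin 2.4458 − sin 1.5708) = -3.4103
y' = 2.5 − 1.1429·(cos 2.4458 − cos 1.5708) = 3.3772

(-3.4103, 3.3772, 2.4458)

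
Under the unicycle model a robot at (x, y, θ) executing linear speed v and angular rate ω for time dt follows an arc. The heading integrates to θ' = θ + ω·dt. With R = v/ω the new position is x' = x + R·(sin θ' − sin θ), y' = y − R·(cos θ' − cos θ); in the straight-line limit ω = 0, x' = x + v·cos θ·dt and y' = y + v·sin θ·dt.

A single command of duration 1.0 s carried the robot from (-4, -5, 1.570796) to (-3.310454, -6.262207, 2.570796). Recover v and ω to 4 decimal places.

v = -1.5000, ω = 1.0000

Δθ = 2.570796 − 1.570796 = 1.000000
ω = Δθ/dt = 1.000000/1.0 = 1.0000
R = −Δy/(cos θ' − cos θ) = -1.5000
v = R·ω = -1.5000·1.0000 = -1.5000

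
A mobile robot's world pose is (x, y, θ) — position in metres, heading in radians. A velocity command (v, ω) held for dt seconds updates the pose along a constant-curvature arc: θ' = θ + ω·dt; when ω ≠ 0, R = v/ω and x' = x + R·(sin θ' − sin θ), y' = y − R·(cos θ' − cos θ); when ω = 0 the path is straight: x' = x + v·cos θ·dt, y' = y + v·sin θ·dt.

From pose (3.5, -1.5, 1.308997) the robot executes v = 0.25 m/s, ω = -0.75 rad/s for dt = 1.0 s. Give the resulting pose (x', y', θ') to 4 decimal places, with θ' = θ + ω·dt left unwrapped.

θ' = 1.3090 + -0.75·1.0 = 0.5590
R = v/ω = 0.25/-0.75 = -0.3333
x' = 3.5 + -0.3333·(sin 0.5590 − sin 1.3090) = 3.6452
y' = -1.5 − -0.3333·(cos 0.5590 − cos 1.3090) = -1.3037

(3.6452, -1.3037, 0.5590)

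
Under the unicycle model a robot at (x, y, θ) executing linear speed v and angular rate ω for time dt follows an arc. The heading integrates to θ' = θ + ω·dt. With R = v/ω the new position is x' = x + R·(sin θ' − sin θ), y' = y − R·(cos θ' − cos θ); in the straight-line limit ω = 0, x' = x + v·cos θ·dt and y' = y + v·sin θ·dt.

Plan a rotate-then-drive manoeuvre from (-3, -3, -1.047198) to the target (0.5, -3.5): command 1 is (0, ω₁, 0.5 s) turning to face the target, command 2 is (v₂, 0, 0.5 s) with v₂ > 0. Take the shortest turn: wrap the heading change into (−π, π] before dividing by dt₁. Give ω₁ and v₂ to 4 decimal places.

heading to target = atan2(-3.5−-3, 0.5−-3) = -0.1419
Δθ = wrap(-0.1419 − -1.0472) = 0.9053; ω₁ = Δθ/dt₁ = 1.8106
distance = √((0.5−-3)² + (-3.5−-3)²) = 3.5355; v₂ = distance/dt₂ = 7.0711

ω₁ = 1.8106, v₂ = 7.0711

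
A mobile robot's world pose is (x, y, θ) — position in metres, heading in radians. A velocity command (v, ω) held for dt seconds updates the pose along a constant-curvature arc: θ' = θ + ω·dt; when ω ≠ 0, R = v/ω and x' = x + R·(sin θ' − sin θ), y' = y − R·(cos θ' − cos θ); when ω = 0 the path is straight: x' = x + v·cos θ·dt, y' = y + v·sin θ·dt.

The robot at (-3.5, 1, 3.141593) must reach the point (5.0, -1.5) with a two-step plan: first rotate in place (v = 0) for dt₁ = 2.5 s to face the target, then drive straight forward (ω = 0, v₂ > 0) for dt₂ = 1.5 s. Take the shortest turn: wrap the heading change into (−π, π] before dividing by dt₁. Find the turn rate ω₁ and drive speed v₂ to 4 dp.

heading to target = atan2(-1.5−1, 5−-3.5) = -0.2861
Δθ = wrap(-0.2861 − 3.1416) = 2.8555; ω₁ = Δθ/dt₁ = 1.1422
distance = √((5−-3.5)² + (-1.5−1)²) = 8.8600; v₂ = distance/dt₂ = 5.9067

ω₁ = 1.1422, v₂ = 5.9067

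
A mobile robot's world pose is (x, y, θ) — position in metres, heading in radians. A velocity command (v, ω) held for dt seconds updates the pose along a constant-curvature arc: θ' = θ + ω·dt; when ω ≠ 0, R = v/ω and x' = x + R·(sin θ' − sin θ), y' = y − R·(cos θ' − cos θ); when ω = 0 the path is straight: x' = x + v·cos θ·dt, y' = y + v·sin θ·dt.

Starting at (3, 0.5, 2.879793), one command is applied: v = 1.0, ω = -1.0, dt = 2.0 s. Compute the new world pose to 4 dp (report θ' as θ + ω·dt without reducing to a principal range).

(2.4882, 2.1032, 0.8798)

θ' = 2.8798 + -1.0·2.0 = 0.8798
R = v/ω = 1.0/-1.0 = -1.0000
x' = 3 + -1.0000·(sin 0.8798 − sin 2.8798) = 2.4882
y' = 0.5 − -1.0000·(cos 0.8798 − cos 2.8798) = 2.1032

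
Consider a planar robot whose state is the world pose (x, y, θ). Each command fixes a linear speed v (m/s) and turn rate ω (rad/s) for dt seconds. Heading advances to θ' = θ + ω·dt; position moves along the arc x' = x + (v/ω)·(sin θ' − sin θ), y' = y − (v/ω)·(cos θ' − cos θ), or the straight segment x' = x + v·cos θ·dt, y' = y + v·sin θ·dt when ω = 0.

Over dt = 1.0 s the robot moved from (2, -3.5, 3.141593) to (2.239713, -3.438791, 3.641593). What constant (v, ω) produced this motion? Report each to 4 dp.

v = -0.2500, ω = 0.5000

Δθ = 3.641593 − 3.141593 = 0.500000
ω = Δθ/dt = 0.500000/1.0 = 0.5000
R = Δx/(sin θ' − sin θ) = -0.5000
v = R·ω = -0.5000·0.5000 = -0.2500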